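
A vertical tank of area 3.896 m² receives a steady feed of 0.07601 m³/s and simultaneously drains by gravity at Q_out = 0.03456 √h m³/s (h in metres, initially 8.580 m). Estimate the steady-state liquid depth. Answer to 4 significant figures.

Accumulation of liquid (constant cross-section A): A dh/dt = Q_in − 0.03456 √h. At steady state dh/dt = 0:
Q_in = 0.03456 √h_ss ⇒ √h_ss = 0.07601/0.03456 = 2.19936.
h_ss = 2.19936² = 4.83720 m. (Since h₀ = 8.580 m > h_ss, the level will fall toward this value.)

4.837 m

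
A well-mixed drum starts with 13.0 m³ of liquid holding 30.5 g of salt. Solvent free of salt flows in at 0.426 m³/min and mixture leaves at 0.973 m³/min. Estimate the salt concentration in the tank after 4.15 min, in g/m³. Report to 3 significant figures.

Total volume: dV/dt = Q_in − Q_out = -0.54700 m³/min, so V(t) = 13.0 − 0.54700 t and V(4.15) = 10.730 m³.
Species balance (pure solvent in): dm/dt = −Q_out · m/V(t).
Separate: dm/m = −Q_out dt/V(t) ⇒ ln(m/m₀) = −(Q_out/(Q_in−Q_out)) ln(V/V₀).
m = m₀ (V₀/V)^(Q_out/(Q_in−Q_out)) = 30.5 × (13.0/10.730)^(-1.7788) = 21.679 g.
C = m/V = 21.679/10.730 = 2.0204 g/m³.

2.02 g/m³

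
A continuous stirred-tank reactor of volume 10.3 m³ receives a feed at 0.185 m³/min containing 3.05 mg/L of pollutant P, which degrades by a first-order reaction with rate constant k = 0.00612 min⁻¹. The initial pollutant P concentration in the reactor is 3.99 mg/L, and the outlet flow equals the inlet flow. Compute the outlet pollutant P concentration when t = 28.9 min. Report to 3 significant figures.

V dC/dt = Q(C_in − C) − k V C.
dC/dt = (Q/V) C_in − (Q/V + k) C; effective rate a = Q/V + k = 0.017961 + 0.00612 = 0.024081 min⁻¹.
C_ss = Q C_in/(Q + kV) = 2.2749 mg/L; C(t) = C_ss + (C₀ − C_ss) e^(−a t).
C(28.9) = 2.2749 + (1.7151)·e^(−0.024081·28.9) = 2.2749 + (1.7151)·0.49860 = 3.1300 mg/L.

3.13 mg/L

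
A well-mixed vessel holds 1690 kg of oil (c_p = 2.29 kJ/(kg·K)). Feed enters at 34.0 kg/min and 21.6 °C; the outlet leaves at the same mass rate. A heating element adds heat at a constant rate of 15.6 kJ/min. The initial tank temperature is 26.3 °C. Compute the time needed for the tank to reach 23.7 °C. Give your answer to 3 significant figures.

42.9 min

M c_p dT/dt = ṁ c_p (T_in − T) + Q̇.
τ = M/ṁ = 49.706 min; T_ss = T_in + Q̇/(ṁ c_p) = 21.800 °C.
T(t) = T_ss + (T₀ − T_ss) e^(−t/τ). Set T = 23.7:
e^(−t/τ) = (23.7 − 21.800)/(26.3 − 21.800) = 0.42218
t = −49.706 · ln(0.42218) = 42.863 min.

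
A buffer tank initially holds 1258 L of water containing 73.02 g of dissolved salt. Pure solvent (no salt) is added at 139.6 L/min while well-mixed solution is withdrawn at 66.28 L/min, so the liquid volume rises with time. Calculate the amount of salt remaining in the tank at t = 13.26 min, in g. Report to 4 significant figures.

Let m(t) be the amount of salt. Volume: V(t) = V₀ + (Q_in − Q_out) t = 1258 + 73.3200 t; V(13.26) = 2230.22 L.
Solute balance: dm/dt = 0 − Q_out C = −Q_out m/V(t).
dm/m = −Q_out dt/(V₀ + 73.3200 t); integrating gives ln(m/m₀) = −(Q_out/(Q_in−Q_out)) ln(V/V₀).
m = m₀ (V₀/V)^(Q_out/(Q_in−Q_out)) = 73.02 × (1258/2230.22)^(0.903983) = 43.5162 g.

43.52 g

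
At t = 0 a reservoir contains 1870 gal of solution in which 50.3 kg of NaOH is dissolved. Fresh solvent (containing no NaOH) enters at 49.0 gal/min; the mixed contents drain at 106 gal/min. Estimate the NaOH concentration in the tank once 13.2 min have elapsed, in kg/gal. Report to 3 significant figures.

Let m(t) be the amount of NaOH. Volume: V(t) = V₀ + (Q_in − Q_out) t = 1870 − 57.000 t; V(13.2) = 1117.6 gal.
Solute balance: dm/dt = 0 − Q_out C = −Q_out m/V(t).
dm/m = −Q_out dt/(V₀ − 57.000 t); integrating gives ln(m/m₀) = −(Q_out/(Q_in−Q_out)) ln(V/V₀).
m = m₀ (V₀/V)^(Q_out/(Q_in−Q_out)) = 50.3 × (1870/1117.6)^(-1.8596) = 19.312 kg.
C = m/V = 19.312/1117.6 = 0.017280 kg/gal.

0.0173 kg/gal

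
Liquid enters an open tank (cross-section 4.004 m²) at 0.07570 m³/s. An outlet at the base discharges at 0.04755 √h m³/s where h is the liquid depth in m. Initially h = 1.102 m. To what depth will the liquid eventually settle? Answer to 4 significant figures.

2.534 m

Level balance: A dh/dt = 0.07570 − 0.04755 √h. Setting dh/dt = 0:
Q_in = 0.04755 √h_ss ⇒ √h_ss = 0.07570/0.04755 = 1.59201.
h_ss = 1.59201² = 2.53449 m. (Since h₀ = 1.102 m < h_ss, the level will rise toward this value.)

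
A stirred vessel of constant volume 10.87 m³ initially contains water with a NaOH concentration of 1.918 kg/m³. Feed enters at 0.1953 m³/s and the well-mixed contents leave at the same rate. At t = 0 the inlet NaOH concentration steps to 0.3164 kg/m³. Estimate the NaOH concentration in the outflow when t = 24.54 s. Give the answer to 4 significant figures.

Mass balance on the solute (V constant): V dC/dt = Q(C_in − C).
Time constant τ = V/Q = 10.87/0.1953 = 55.6580 s.
This is linear first-order; C(t) = C_in + (C₀ − C_in) e^(−t/τ).
C(24.54) = 0.3164 + (1.918 − 0.3164)·e^(−24.54/55.6580) = 0.3164 + (1.60160)·0.643452 = 1.34695 kg/m³.

1.347 kg/m³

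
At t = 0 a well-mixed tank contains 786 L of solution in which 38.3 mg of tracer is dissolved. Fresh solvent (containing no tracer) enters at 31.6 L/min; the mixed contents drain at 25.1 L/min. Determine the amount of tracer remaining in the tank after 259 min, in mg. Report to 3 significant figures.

0.461 mg

Total volume: dV/dt = Q_in − Q_out = 6.5000 L/min, so V(t) = 786 + 6.5000 t and V(259) = 2469.5 L.
Species balance (pure solvent in): dm/dt = −Q_out · m/V(t).
dm/m = −Q_out dt/(V₀ + 6.5000 t); integrating gives ln(m/m₀) = −(Q_out/(Q_in−Q_out)) ln(V/V₀).
m = m₀ (V₀/V)^(Q_out/(Q_in−Q_out)) = 38.3 × (786/2469.5)^(3.8615) = 0.46057 mg.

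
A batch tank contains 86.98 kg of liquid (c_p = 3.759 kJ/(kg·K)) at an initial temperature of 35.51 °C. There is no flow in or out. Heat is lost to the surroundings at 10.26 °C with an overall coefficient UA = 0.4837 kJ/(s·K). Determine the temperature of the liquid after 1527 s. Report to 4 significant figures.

12.90 °C

Heat balance on the well-mixed liquid: M c_p dT/dt = −UA(T − T_amb).
dT/dt = (T_ss − T)/τ with T_ss = T_amb = 10.2600 °C, τ = M c_p/UA = 86.98·3.759/0.4837 = 675.952 s.
T approaches T_ss exponentially: T(t) = T_ss + (T₀ − T_ss) e^(−t/τ).
T(1527) = 10.2600 + (25.2500)·0.104451 = 12.8974 °C.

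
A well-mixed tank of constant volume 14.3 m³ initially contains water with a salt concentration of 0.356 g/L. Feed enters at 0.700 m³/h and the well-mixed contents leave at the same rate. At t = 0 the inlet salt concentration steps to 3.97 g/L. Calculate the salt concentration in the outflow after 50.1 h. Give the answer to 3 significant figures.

Species balance on the tank: V dC/dt = Q(C_in − C).
So dC/dt = (C_in − C)/τ with τ = V/Q = 14.3/0.700 = 20.429 h.
C approaches C_in exponentially: C(t) = C_in + (C₀ − C_in) e^(−t/τ).
C(50.1) = 3.97 + (0.356 − 3.97)·e^(−50.1/20.429) = 3.97 + (-3.6140)·0.086083 = 3.6589 g/L.

3.66 g/L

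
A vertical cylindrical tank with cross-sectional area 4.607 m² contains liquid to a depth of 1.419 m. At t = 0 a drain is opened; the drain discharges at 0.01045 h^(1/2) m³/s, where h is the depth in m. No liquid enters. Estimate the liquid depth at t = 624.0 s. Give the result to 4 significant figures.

0.2338 m

Mass balance (ρ constant): A dh/dt = −0.01045 √h.
This is separable: 2 d(√h)/dt = −0.01045/A, so √h = √h₀ − (0.01045/(2A)) t.
√h = √1.419 − 0.01045·624.0/(2·4.607) = 1.19122 − 0.707706 = 0.483512.
h = 0.483512² = 0.233784 m.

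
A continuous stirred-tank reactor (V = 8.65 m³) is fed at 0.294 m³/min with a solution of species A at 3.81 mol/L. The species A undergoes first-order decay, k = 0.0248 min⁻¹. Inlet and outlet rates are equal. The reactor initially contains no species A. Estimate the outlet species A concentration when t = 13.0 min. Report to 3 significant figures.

Species balance: V dC/dt = Q C_in − Q C − k V C.
This is linear with rate a = Q/V + k = 0.058788 min⁻¹.
C_ss = Q C_in/(Q + kV) = 2.2027 mol/L; C(t) = C_ss + (C₀ − C_ss) e^(−a t).
C(13.0) = 2.2027 + (-2.2027)·e^(−0.058788·13.0) = 2.2027 + (-2.2027)·0.46568 = 1.1770 mol/L.

1.18 mol/L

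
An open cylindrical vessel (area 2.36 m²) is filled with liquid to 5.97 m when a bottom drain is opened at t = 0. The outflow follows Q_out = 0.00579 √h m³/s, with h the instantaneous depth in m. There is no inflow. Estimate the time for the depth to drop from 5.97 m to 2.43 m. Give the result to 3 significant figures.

721 s

Unsteady balance on liquid volume: A dh/dt = −0.00579 √h.
This is separable: 2 d(√h)/dt = −0.00579/A, so √h = √h₀ − (0.00579/(2A)) t.
t = 2A(√h₀ − √h)/0.00579 = 2·2.36·(√5.97 − √2.43)/0.00579
  = 4.7200 × (2.4434 − 1.5588) / 0.00579 = 721.05 s.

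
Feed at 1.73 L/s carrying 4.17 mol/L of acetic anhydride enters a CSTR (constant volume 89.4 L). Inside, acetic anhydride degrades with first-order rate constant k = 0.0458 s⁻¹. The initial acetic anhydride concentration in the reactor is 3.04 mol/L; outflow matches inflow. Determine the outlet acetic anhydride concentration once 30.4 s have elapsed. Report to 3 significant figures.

1.49 mol/L

Species balance: V dC/dt = Q C_in − Q C − k V C.
This is linear with rate a = Q/V + k = 0.065151 s⁻¹.
C_ss = Q C_in/(Q + kV) = 1.2386 mol/L; C(t) = C_ss + (C₀ − C_ss) e^(−a t).
C(30.4) = 1.2386 + (1.8014)·e^(−0.065151·30.4) = 1.2386 + (1.8014)·0.13799 = 1.4871 mol/L.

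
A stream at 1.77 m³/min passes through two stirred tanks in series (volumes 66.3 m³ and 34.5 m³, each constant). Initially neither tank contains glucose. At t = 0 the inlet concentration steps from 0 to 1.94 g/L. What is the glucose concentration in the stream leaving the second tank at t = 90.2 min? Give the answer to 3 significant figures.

1.60 g/L

Species balance on tank i: dCᵢ/dt = (Cᵢ₋₁ − Cᵢ)/τᵢ with τᵢ = Vᵢ/Q.
τ₁ = 66.3/1.77 = 37.458 min; τ₂ = 34.5/1.77 = 19.492 min.
Tank 1: C₁ = C_in(1 − e^(−t/τ₁)). Tank 2 (τ₁ ≠ τ₂): C₂ = C_in[1 − (τ₁ e^(−t/τ₁) − τ₂ e^(−t/τ₂))/(τ₁ − τ₂)].
At t = 90.2: e^(−t/τ₁) = 0.089990, e^(−t/τ₂) = 0.0097777.
C₂ = 1.94·[1 − (37.458·0.089990 − 19.492·0.0097777)/(17.966)] = 1.94·0.82299 = 1.5966 g/L.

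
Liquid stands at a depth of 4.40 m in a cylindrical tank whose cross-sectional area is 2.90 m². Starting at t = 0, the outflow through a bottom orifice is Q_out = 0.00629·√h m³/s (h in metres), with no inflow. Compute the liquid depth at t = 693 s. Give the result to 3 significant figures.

1.81 m

With no inflow, A dh/dt = −0.00629 √h.
∫ h^(−1/2) dh = −(0.00629/A) ∫ dt, giving 2√h = 2√h₀ − (0.00629/A) t.
√h = √4.40 − 0.00629·693/(2·2.90) = 2.0976 − 0.75155 = 1.3461.
h = 1.3461² = 1.8119 m.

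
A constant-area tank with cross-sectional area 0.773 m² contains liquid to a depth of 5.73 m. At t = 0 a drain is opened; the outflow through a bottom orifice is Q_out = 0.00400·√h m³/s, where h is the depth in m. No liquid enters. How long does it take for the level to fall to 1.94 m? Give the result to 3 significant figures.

Mass balance (ρ constant): A dh/dt = −0.00400 √h.
Separate and integrate: 2(√h − √h₀) = −(0.00400/A) t.
t = 2A(√h₀ − √h)/0.00400 = 2·0.773·(√5.73 − √1.94)/0.00400
  = 1.5460 × (2.3937 − 1.3928) / 0.00400 = 386.85 s.

387 s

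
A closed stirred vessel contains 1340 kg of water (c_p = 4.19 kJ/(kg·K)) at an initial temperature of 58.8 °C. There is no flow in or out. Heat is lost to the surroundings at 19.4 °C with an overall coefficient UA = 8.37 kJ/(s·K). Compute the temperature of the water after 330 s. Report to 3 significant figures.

43.5 °C

M c_p dT/dt = −UA(T − T_amb).
dT/dt = (T_ss − T)/τ with T_ss = T_amb = 19.400 °C, τ = M c_p/UA = 1340·4.19/8.37 = 670.80 s.
This is linear first-order; T(t) = T_ss + (T₀ − T_ss) e^(−t/τ).
T(330) = 19.400 + (39.400)·0.61143 = 43.490 °C.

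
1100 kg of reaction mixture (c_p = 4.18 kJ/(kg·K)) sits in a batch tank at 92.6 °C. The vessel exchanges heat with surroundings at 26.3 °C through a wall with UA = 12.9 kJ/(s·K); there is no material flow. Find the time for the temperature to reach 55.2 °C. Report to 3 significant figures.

296 s

Lumped-capacitance energy balance: M c_p dT/dt = UA(T_amb − T).
τ = M c_p/UA = 356.43 s; T_ss = T_amb = 26.300 °C.
T(t) = T_ss + (T₀ − T_ss)e^(−t/τ); set T = 55.2:
t = −τ ln[(T − T_ss)/(T₀ − T_ss)] = −356.43 · ln(0.43590) = 295.96 s.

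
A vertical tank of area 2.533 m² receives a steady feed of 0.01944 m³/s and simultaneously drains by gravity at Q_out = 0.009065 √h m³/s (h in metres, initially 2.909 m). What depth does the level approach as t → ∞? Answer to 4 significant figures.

4.599 m

Level balance: A dh/dt = 0.01944 − 0.009065 √h. Setting dh/dt = 0:
Q_in = 0.009065 √h_ss ⇒ √h_ss = 0.01944/0.009065 = 2.14451.
h_ss = 2.14451² = 4.59893 m. (Since h₀ = 2.909 m < h_ss, the level will rise toward this value.)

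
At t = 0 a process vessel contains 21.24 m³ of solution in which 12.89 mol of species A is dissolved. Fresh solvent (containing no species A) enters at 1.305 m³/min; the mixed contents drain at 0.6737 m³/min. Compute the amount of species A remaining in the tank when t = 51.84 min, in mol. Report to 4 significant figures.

Total volume: dV/dt = Q_in − Q_out = 0.631300 m³/min, so V(t) = 21.24 + 0.631300 t and V(51.84) = 53.9666 m³.
No species A enters, so dm/dt = −Q_out · (m/V).
Separate: dm/m = −Q_out dt/V(t) ⇒ ln(m/m₀) = −(Q_out/(Q_in−Q_out)) ln(V/V₀).
m = m₀ (V₀/V)^(Q_out/(Q_in−Q_out)) = 12.89 × (21.24/53.9666)^(1.06716) = 4.76522 mol.

4.765 mol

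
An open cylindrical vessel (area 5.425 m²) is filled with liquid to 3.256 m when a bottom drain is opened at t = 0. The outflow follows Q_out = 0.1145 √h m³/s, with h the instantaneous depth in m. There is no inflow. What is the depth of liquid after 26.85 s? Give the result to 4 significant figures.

Volume balance on the tank: A dh/dt = −0.1145 √h.
Separate and integrate: 2(√h − √h₀) = −(0.1145/A) t.
√h = √3.256 − 0.1145·26.85/(2·5.425) = 1.80444 − 0.283348 = 1.52109.
h = 1.52109² = 2.31372 m.

2.314 m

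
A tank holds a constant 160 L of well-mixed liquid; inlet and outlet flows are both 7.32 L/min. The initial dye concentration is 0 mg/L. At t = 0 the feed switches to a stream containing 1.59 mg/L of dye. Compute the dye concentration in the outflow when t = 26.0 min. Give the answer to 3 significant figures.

Mass balance on the solute (V constant): V dC/dt = Q(C_in − C).
Time constant τ = V/Q = 160/7.32 = 21.858 min.
Integrating: C(t) = C_in + (C₀ − C_in) e^(−t/τ).
C(26.0) = 1.59 + (0 − 1.59)·e^(−26.0/21.858) = 1.59 + (-1.5900)·0.30437 = 1.1060 mg/L.

1.11 mg/L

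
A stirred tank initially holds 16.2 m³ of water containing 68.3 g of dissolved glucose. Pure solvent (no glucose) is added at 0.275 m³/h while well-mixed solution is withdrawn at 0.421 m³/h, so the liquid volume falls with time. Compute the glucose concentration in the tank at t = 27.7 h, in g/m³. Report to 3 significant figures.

Total volume: dV/dt = Q_in − Q_out = -0.14600 m³/h, so V(t) = 16.2 − 0.14600 t and V(27.7) = 12.156 m³.
Solute balance: dm/dt = 0 − Q_out C = −Q_out m/V(t).
Separate: dm/m = −Q_out dt/V(t) ⇒ ln(m/m₀) = −(Q_out/(Q_in−Q_out)) ln(V/V₀).
m = m₀ (V₀/V)^(Q_out/(Q_in−Q_out)) = 68.3 × (16.2/12.156)^(-2.8836) = 29.837 g.
C = m/V = 29.837/12.156 = 2.4545 g/m³.

2.45 g/m³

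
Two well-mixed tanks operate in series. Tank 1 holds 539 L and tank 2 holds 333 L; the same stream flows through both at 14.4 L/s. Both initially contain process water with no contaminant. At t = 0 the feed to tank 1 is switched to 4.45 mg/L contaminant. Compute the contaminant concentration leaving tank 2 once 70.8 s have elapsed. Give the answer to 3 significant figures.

3.03 mg/L

Species balance on tank i: dCᵢ/dt = (Cᵢ₋₁ − Cᵢ)/τᵢ with τᵢ = Vᵢ/Q.
τ₁ = 539/14.4 = 37.431 s; τ₂ = 333/14.4 = 23.125 s.
Tank 1: C₁ = C_in(1 − e^(−t/τ₁)). Tank 2 (τ₁ ≠ τ₂): C₂ = C_in[1 − (τ₁ e^(−t/τ₁) − τ₂ e^(−t/τ₂))/(τ₁ − τ₂)].
At t = 70.8: e^(−t/τ₁) = 0.15084, e^(−t/τ₂) = 0.046812.
C₂ = 4.45·[1 − (37.431·0.15084 − 23.125·0.046812)/(14.306)] = 4.45·0.68098 = 3.0304 mg/L.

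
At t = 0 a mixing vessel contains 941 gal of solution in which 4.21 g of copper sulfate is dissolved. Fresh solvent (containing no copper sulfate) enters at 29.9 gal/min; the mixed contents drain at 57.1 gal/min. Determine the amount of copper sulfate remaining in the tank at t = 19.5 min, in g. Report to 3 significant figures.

Let m(t) be the amount of copper sulfate. Volume: V(t) = V₀ + (Q_in − Q_out) t = 941 − 27.200 t; V(19.5) = 410.60 gal.
No copper sulfate enters, so dm/dt = −Q_out · (m/V).
Separate: dm/m = −Q_out dt/V(t) ⇒ ln(m/m₀) = −(Q_out/(Q_in−Q_out)) ln(V/V₀).
m = m₀ (V₀/V)^(Q_out/(Q_in−Q_out)) = 4.21 × (941/410.60)^(-2.0993) = 0.73822 g.

0.738 g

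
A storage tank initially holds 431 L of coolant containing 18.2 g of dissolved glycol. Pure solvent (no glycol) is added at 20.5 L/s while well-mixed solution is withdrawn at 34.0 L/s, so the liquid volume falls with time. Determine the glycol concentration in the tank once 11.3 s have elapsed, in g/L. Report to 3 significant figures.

Let m(t) be the amount of glycol. Volume: V(t) = V₀ + (Q_in − Q_out) t = 431 − 13.500 t; V(11.3) = 278.45 L.
No glycol enters, so dm/dt = −Q_out · (m/V).
Separate: dm/m = −Q_out dt/V(t) ⇒ ln(m/m₀) = −(Q_out/(Q_in−Q_out)) ln(V/V₀).
m = m₀ (V₀/V)^(Q_out/(Q_in−Q_out)) = 18.2 × (431/278.45)^(-2.5185) = 6.0567 g.
C = m/V = 6.0567/278.45 = 0.021751 g/L.

0.0218 g/L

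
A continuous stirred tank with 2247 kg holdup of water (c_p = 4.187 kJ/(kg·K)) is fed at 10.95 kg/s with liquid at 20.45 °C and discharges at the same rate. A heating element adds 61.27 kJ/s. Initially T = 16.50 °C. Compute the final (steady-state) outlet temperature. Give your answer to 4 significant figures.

Energy balance: M c_p dT/dt = ṁ c_p (T_in − T) + 61.27.
At steady state dT/dt = 0 ⇒ T_ss = T_in + Q̇/(ṁ c_p) = 20.45 + 61.27/(10.95·4.187) = 21.7864 °C.

21.79 °C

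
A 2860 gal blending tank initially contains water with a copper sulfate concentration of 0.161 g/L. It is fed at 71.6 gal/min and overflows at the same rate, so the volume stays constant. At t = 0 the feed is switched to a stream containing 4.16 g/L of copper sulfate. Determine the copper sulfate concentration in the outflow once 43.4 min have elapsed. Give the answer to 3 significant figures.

2.81 g/L

Transient balance on the dissolved component: V dC/dt = Q(C_in − C).
Rewrite as dC/dt + C/τ = C_in/τ, τ = V/Q = 39.944 min.
Integrating: C(t) = C_in + (C₀ − C_in) e^(−t/τ).
C(43.4) = 4.16 + (0.161 − 4.16)·e^(−43.4/39.944) = 4.16 + (-3.9990)·0.33739 = 2.8108 g/L.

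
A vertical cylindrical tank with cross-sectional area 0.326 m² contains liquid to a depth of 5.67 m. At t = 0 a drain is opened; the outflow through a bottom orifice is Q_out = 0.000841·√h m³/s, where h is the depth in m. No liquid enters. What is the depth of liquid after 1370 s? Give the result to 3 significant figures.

A dh/dt = −Q_out = −0.000841 √h.
Separate and integrate: 2(√h − √h₀) = −(0.000841/A) t.
√h = √5.67 − 0.000841·1370/(2·0.326) = 2.3812 − 1.7671 = 0.61404.
h = 0.61404² = 0.37705 m.

0.377 m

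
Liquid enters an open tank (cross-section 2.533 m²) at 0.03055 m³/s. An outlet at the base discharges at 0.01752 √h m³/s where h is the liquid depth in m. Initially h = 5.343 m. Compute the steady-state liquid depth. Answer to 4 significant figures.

3.041 m

A dh/dt = Q_in − 0.01752 √h. Steady state requires inflow = outflow:
Q_in = 0.01752 √h_ss ⇒ √h_ss = 0.03055/0.01752 = 1.74372.
h_ss = 1.74372² = 3.04056 m. (Since h₀ = 5.343 m > h_ss, the level will fall toward this value.)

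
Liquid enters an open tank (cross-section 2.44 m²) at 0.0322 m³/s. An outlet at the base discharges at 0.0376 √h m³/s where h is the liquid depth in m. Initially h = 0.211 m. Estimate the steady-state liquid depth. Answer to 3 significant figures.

0.733 m

Level balance: A dh/dt = 0.0322 − 0.0376 √h. Setting dh/dt = 0:
Q_in = 0.0376 √h_ss ⇒ √h_ss = 0.0322/0.0376 = 0.85638.
h_ss = 0.85638² = 0.73339 m. (Since h₀ = 0.211 m < h_ss, the level will rise toward this value.)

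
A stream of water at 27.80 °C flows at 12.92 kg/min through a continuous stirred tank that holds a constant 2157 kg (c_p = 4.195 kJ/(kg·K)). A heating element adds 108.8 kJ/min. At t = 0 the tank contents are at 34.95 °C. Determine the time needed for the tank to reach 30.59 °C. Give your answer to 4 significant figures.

314.3 min

M c_p dT/dt = ṁ c_p (T_in − T) + Q̇.
τ = M/ṁ = 166.950 min; T_ss = T_in + Q̇/(ṁ c_p) = 29.8074 °C.
T(t) = T_ss + (T₀ − T_ss) e^(−t/τ). Set T = 30.59:
e^(−t/τ) = (30.59 − 29.8074)/(34.95 − 29.8074) = 0.152179
t = −166.950 · ln(0.152179) = 314.317 min.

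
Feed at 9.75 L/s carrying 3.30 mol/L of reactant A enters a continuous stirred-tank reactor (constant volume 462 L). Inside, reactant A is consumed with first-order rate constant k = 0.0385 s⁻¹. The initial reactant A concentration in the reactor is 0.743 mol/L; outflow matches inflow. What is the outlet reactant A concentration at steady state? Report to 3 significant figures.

1.17 mol/L

Species balance: V dC/dt = Q C_in − Q C − k V C.
Steady state (dC/dt = 0): C_ss = Q C_in/(Q + kV) = C_in/(1 + kV/Q).
C_ss = 9.75·3.30/(9.75 + 0.0385·462) = 32.175/27.537 = 1.1684 mol/L.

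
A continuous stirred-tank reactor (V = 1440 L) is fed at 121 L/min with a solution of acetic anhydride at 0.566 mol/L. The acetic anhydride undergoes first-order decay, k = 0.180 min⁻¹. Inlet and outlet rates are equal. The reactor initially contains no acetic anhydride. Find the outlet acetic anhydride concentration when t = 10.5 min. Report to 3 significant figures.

V dC/dt = Q(C_in − C) − k V C.
dC/dt = (Q/V) C_in − (Q/V + k) C; effective rate a = Q/V + k = 0.084028 + 0.180 = 0.26403 min⁻¹.
C_ss = Q C_in/(Q + kV) = 0.18013 mol/L; C(t) = C_ss + (C₀ − C_ss) e^(−a t).
C(10.5) = 0.18013 + (-0.18013)·e^(−0.26403·10.5) = 0.18013 + (-0.18013)·0.062519 = 0.16887 mol/L.

0.169 mol/L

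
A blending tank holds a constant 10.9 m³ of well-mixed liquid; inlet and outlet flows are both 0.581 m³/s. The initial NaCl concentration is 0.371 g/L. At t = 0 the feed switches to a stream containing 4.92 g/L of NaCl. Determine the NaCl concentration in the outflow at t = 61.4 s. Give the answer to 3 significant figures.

Unsteady species balance (constant V, well mixed): V dC/dt = Q(C_in − C).
Rewrite as dC/dt + C/τ = C_in/τ, τ = V/Q = 18.761 s.
Solution: C(t) = C_in + (C₀ − C_in) e^(−t/τ).
C(61.4) = 4.92 + (0.371 − 4.92)·e^(−61.4/18.761) = 4.92 + (-4.5490)·0.037901 = 4.7476 g/L.

4.75 g/L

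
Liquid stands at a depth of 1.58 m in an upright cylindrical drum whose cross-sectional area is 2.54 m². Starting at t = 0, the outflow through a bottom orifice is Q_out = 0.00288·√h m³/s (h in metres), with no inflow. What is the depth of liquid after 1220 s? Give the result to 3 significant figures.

0.320 m

A dh/dt = −Q_out = −0.00288 √h.
Separate and integrate: 2(√h − √h₀) = −(0.00288/A) t.
√h = √1.58 − 0.00288·1220/(2·2.54) = 1.2570 − 0.69165 = 0.56533.
h = 0.56533² = 0.31959 m.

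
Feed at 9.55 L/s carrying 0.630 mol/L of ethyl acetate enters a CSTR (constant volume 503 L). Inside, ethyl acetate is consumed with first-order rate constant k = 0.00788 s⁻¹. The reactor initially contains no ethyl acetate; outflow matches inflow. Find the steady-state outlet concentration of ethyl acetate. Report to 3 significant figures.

Accumulation = in − out − consumed: V dC/dt = Q C_in − Q C − k V C.
Steady state (dC/dt = 0): C_ss = Q C_in/(Q + kV) = C_in/(1 + kV/Q).
C_ss = 9.55·0.630/(9.55 + 0.00788·503) = 6.0165/13.514 = 0.44522 mol/L.

0.445 mol/L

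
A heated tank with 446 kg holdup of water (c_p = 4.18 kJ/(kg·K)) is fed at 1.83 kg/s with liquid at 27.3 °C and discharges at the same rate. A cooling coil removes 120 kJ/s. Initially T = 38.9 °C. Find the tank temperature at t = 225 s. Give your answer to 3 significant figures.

22.5 °C

M c_p dT/dt = ṁ c_p (T_in − T) − Q̇.
τ = M/ṁ = 243.72 s; T_ss = T_in − Q̇/(ṁ c_p) = 27.3 − 120/(1.83·4.18) = 11.612 °C.
Solution: T(t) = T_ss + (T₀ − T_ss) e^(−t/τ).
T(225) = 11.612 + (27.288)·e^(−225/243.72) = 11.612 + (27.288)·0.39724 = 22.452 °C.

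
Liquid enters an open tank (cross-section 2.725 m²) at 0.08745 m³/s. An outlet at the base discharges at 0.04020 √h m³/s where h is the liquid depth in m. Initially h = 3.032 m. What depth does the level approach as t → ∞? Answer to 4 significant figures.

4.732 m

A dh/dt = Q_in − 0.04020 √h. Steady state requires inflow = outflow:
Q_in = 0.04020 √h_ss ⇒ √h_ss = 0.08745/0.04020 = 2.17537.
h_ss = 2.17537² = 4.73225 m. (Since h₀ = 3.032 m < h_ss, the level will rise toward this value.)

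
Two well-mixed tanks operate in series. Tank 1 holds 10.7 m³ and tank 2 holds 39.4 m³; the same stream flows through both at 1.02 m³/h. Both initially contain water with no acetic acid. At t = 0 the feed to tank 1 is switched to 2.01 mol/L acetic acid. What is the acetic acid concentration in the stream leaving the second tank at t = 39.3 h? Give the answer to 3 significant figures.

Each tank obeys Vᵢ dCᵢ/dt = Q(Cᵢ₋₁ − Cᵢ), so τᵢ = Vᵢ/Q.
τ₁ = 10.7/1.02 = 10.490 h; τ₂ = 39.4/1.02 = 38.627 h.
Solving the cascade with C₁(0)=C₂(0)=0 gives C₂(t) = C_in[1 − (τ₁ e^(−t/τ₁) − τ₂ e^(−t/τ₂))/(τ₁ − τ₂)].
At t = 39.3: e^(−t/τ₁) = 0.023604, e^(−t/τ₂) = 0.36153.
C₂ = 2.01·[1 − (10.490·0.023604 − 38.627·0.36153)/(-28.137)] = 2.01·0.51248 = 1.0301 mol/L.

1.03 mol/L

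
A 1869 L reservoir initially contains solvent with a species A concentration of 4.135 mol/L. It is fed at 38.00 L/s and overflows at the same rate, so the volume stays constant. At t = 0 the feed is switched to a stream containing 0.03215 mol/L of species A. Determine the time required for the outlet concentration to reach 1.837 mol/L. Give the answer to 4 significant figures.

Transient balance on the dissolved component: V dC/dt = Q(C_in − C), so τ = V/Q = 49.1842 s.
C(t) = C_in + (C₀ − C_in) e^(−t/τ). Set C = 1.837 and solve for t:
e^(−t/τ) = (C − C_in)/(C₀ − C_in) = (1.837 − 0.03215)/(4.135 − 0.03215) = 0.439902
t = −τ ln(…) = 49.1842 × 0.821204 = 40.3903 s.

40.39 s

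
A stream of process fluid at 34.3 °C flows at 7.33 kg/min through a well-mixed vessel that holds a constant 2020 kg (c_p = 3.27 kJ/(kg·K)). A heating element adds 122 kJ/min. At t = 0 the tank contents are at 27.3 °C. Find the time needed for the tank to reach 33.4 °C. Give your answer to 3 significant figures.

194 min

M c_p dT/dt = ṁ c_p (T_in − T) + Q̇.
τ = M/ṁ = 275.58 min; T_ss = T_in + Q̇/(ṁ c_p) = 39.390 °C.
T(t) = T_ss + (T₀ − T_ss) e^(−t/τ). Set T = 33.4:
e^(−t/τ) = (33.4 − 39.390)/(27.3 − 39.390) = 0.49545
t = −275.58 · ln(0.49545) = 193.54 min.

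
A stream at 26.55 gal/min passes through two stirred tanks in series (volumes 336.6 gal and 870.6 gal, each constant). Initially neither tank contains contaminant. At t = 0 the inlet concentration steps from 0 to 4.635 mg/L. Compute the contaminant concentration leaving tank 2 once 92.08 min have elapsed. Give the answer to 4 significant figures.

Time constants: τᵢ = Vᵢ/Q for each well-mixed tank.
τ₁ = 336.6/26.55 = 12.6780 min; τ₂ = 870.6/26.55 = 32.7910 min.
Solving the cascade with C₁(0)=C₂(0)=0 gives C₂(t) = C_in[1 − (τ₁ e^(−t/τ₁) − τ₂ e^(−t/τ₂))/(τ₁ − τ₂)].
At t = 92.08: e^(−t/τ₁) = 0.000701006, e^(−t/τ₂) = 0.0603200.
C₂ = 4.635·[1 − (12.6780·0.000701006 − 32.7910·0.0603200)/(-20.1130)] = 4.635·0.902100 = 4.18123 mg/L.

4.181 mg/L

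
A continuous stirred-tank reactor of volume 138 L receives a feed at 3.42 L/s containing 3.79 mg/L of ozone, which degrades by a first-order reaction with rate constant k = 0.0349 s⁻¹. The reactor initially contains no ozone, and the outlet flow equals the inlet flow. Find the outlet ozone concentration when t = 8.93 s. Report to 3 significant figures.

0.650 mg/L

Accumulation = in − out − consumed: V dC/dt = Q C_in − Q C − k V C.
dC/dt = (Q/V) C_in − (Q/V + k) C; effective rate a = Q/V + k = 0.024783 + 0.0349 = 0.059683 s⁻¹.
C_ss = Q C_in/(Q + kV) = 1.5738 mg/L; C(t) = C_ss + (C₀ − C_ss) e^(−a t).
C(8.93) = 1.5738 + (-1.5738)·e^(−0.059683·8.93) = 1.5738 + (-1.5738)·0.58686 = 0.65018 mg/L.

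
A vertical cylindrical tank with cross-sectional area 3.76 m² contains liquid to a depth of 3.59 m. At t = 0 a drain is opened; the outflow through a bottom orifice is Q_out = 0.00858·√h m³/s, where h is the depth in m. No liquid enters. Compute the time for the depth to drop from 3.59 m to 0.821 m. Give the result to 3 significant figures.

866 s

A dh/dt = −Q_out = −0.00858 √h.
∫ h^(−1/2) dh = −(0.00858/A) ∫ dt, giving 2√h = 2√h₀ − (0.00858/A) t.
t = 2A(√h₀ − √h)/0.00858 = 2·3.76·(√3.59 − √0.821)/0.00858
  = 7.5200 × (1.8947 − 0.90609) / 0.00858 = 866.50 s.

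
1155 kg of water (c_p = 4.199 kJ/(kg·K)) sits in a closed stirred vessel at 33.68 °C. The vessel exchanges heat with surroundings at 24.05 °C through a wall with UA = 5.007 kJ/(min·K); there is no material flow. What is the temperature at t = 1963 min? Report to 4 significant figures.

Unsteady energy balance on the tank contents: M c_p dT/dt = −UA(T − T_amb).
dT/dt = (T_ss − T)/τ with T_ss = T_amb = 24.0500 °C, τ = M c_p/UA = 1155·4.199/5.007 = 968.613 min.
Integrating: T(t) = T_ss + (T₀ − T_ss) e^(−t/τ).
T(1963) = 24.0500 + (9.63000)·0.131782 = 25.3191 °C.

25.32 °C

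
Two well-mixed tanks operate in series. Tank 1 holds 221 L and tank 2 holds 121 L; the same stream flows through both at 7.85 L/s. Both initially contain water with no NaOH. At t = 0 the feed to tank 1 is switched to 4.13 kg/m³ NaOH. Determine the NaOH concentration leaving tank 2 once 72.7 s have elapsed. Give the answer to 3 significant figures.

3.48 kg/m³

Each tank obeys Vᵢ dCᵢ/dt = Q(Cᵢ₋₁ − Cᵢ), so τᵢ = Vᵢ/Q.
τ₁ = 221/7.85 = 28.153 s; τ₂ = 121/7.85 = 15.414 s.
Tank 1: C₁ = C_in(1 − e^(−t/τ₁)). Tank 2 (τ₁ ≠ τ₂): C₂ = C_in[1 − (τ₁ e^(−t/τ₁) − τ₂ e^(−t/τ₂))/(τ₁ − τ₂)].
At t = 72.7: e^(−t/τ₁) = 0.075598, e^(−t/τ₂) = 0.0089465.
C₂ = 4.13·[1 − (28.153·0.075598 − 15.414·0.0089465)/(12.739)] = 4.13·0.84375 = 3.4847 kg/m³.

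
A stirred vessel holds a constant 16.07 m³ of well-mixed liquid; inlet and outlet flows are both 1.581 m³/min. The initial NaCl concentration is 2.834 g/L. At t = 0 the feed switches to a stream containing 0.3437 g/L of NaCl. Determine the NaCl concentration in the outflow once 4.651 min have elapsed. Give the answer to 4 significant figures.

Species balance on the tank: V dC/dt = Q(C_in − C).
Time constant τ = V/Q = 16.07/1.581 = 10.1645 min.
C approaches C_in exponentially: C(t) = C_in + (C₀ − C_in) e^(−t/τ).
C(4.651) = 0.3437 + (2.834 − 0.3437)·e^(−4.651/10.1645) = 0.3437 + (2.49030)·0.632816 = 1.91960 g/L.

1.920 g/L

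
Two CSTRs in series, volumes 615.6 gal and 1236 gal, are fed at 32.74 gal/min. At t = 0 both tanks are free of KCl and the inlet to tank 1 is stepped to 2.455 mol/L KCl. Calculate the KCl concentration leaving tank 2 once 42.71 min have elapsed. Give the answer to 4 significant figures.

1.128 mol/L

Each tank obeys Vᵢ dCᵢ/dt = Q(Cᵢ₋₁ − Cᵢ), so τᵢ = Vᵢ/Q.
τ₁ = 615.6/32.74 = 18.8027 min; τ₂ = 1236/32.74 = 37.7520 min.
Solving the cascade with C₁(0)=C₂(0)=0 gives C₂(t) = C_in[1 − (τ₁ e^(−t/τ₁) − τ₂ e^(−t/τ₂))/(τ₁ − τ₂)].
At t = 42.71: e^(−t/τ₁) = 0.103159, e^(−t/τ₂) = 0.322604.
C₂ = 2.455·[1 − (18.8027·0.103159 − 37.7520·0.322604)/(-18.9493)] = 2.455·0.459650 = 1.12844 mol/L.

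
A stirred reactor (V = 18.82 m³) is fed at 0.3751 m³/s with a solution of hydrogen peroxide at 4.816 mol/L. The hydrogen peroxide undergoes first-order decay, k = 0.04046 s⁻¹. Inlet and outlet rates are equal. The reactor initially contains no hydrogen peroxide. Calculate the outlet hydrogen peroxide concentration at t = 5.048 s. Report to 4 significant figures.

Accumulation = in − out − consumed: V dC/dt = Q C_in − Q C − k V C.
This is linear with rate a = Q/V + k = 0.0603909 s⁻¹.
C_ss = Q C_in/(Q + kV) = 1.58943 mol/L; C(t) = C_ss + (C₀ − C_ss) e^(−a t).
C(5.048) = 1.58943 + (-1.58943)·e^(−0.0603909·5.048) = 1.58943 + (-1.58943)·0.737231 = 0.417653 mol/L.

0.4177 mol/L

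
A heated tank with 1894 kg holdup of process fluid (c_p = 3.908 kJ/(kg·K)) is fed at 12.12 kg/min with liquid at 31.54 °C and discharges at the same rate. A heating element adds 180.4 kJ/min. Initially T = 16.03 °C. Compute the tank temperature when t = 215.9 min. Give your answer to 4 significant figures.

M c_p dT/dt = ṁ c_p (T_in − T) + Q̇.
Rearrange: dT/dt = (T_ss − T)/τ with τ = M/ṁ = 156.271 min and T_ss = T_in + Q̇/(ṁ c_p) = 35.3487 °C.
T approaches T_ss exponentially: T(t) = T_ss + (T₀ − T_ss) e^(−t/τ).
T(215.9) = 35.3487 + (-19.3187)·e^(−215.9/156.271) = 35.3487 + (-19.3187)·0.251182 = 30.4962 °C.

30.50 °C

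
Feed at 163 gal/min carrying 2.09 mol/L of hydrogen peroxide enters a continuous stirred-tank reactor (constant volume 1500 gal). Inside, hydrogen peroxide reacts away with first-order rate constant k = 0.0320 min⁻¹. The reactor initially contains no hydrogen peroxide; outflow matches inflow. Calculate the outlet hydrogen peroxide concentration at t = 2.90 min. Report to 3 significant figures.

0.541 mol/L

V dC/dt = Q(C_in − C) − k V C.
This is linear with rate a = Q/V + k = 0.14067 min⁻¹.
C_ss = Q C_in/(Q + kV) = 1.6145 mol/L; C(t) = C_ss + (C₀ − C_ss) e^(−a t).
C(2.90) = 1.6145 + (-1.6145)·e^(−0.14067·2.90) = 1.6145 + (-1.6145)·0.66502 = 0.54084 mol/L.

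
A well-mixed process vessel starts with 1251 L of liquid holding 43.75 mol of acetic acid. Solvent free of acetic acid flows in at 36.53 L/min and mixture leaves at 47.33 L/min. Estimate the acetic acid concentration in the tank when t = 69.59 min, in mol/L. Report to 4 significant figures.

Total volume: dV/dt = Q_in − Q_out = -10.8000 L/min, so V(t) = 1251 − 10.8000 t and V(69.59) = 499.428 L.
Solute balance: dm/dt = 0 − Q_out C = −Q_out m/V(t).
Separate: dm/m = −Q_out dt/V(t) ⇒ ln(m/m₀) = −(Q_out/(Q_in−Q_out)) ln(V/V₀).
m = m₀ (V₀/V)^(Q_out/(Q_in−Q_out)) = 43.75 × (1251/499.428)^(-4.38241) = 0.782244 mol.
C = m/V = 0.782244/499.428 = 0.00156628 mol/L.

0.001566 mol/L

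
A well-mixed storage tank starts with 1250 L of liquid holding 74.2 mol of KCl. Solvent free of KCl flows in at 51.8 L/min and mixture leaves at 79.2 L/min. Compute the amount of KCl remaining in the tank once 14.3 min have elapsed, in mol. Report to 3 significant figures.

Total volume: dV/dt = Q_in − Q_out = -27.400 L/min, so V(t) = 1250 − 27.400 t and V(14.3) = 858.18 L.
No KCl enters, so dm/dt = −Q_out · (m/V).
dm/m = −Q_out dt/(V₀ − 27.400 t); integrating gives ln(m/m₀) = −(Q_out/(Q_in−Q_out)) ln(V/V₀).
m = m₀ (V₀/V)^(Q_out/(Q_in−Q_out)) = 74.2 × (1250/858.18)^(-2.8905) = 25.020 mol.

25.0 mol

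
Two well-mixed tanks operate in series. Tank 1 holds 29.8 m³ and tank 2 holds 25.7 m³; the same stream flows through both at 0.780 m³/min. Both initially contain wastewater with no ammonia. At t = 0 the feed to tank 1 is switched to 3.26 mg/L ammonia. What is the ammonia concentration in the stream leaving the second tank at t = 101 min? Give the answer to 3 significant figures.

2.53 mg/L

Time constants: τᵢ = Vᵢ/Q for each well-mixed tank.
τ₁ = 29.8/0.780 = 38.205 min; τ₂ = 25.7/0.780 = 32.949 min.
Solving the cascade with C₁(0)=C₂(0)=0 gives C₂(t) = C_in[1 − (τ₁ e^(−t/τ₁) − τ₂ e^(−t/τ₂))/(τ₁ − τ₂)].
At t = 101: e^(−t/τ₁) = 0.071103, e^(−t/τ₂) = 0.046637.
C₂ = 3.26·[1 − (38.205·0.071103 − 32.949·0.046637)/(5.2564)] = 3.26·0.77553 = 2.5282 mg/L.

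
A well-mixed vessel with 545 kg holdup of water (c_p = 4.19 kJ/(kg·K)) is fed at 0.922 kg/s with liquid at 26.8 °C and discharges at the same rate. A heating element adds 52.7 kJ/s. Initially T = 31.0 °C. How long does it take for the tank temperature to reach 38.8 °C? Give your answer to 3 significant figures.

1030 s

First-law balance (no shaft work): M c_p dT/dt = ṁ c_p (T_in − T) + 52.7.
τ = M/ṁ = 591.11 s; T_ss = T_in + Q̇/(ṁ c_p) = 40.442 °C.
T(t) = T_ss + (T₀ − T_ss) e^(−t/τ). Set T = 38.8:
e^(−t/τ) = (38.8 − 40.442)/(31.0 − 40.442) = 0.17387
t = −591.11 · ln(0.17387) = 1034.1 s.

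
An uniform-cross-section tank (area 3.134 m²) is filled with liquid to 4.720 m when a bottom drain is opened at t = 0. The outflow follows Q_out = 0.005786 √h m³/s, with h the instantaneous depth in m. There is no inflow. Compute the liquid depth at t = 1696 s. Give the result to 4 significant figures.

0.3684 m

Mass balance (ρ constant): A dh/dt = −0.005786 √h.
This is separable: 2 d(√h)/dt = −0.005786/A, so √h = √h₀ − (0.005786/(2A)) t.
√h = √4.720 − 0.005786·1696/(2·3.134) = 2.17256 − 1.56558 = 0.606976.
h = 0.606976² = 0.368420 m.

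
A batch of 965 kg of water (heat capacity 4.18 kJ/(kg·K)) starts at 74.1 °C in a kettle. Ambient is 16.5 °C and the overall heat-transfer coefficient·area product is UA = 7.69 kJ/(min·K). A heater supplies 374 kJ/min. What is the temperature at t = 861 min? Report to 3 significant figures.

First-law balance (no shaft work): M c_p dT/dt = −UA(T − T_amb) + Q̇.
dT/dt = (T_ss − T)/τ with T_ss = T_amb + Q̇/UA = 16.5 + 374/7.69 = 65.135 °C, τ = M c_p/UA = 965·4.18/7.69 = 524.54 min.
Solution: T(t) = T_ss + (T₀ − T_ss) e^(−t/τ).
T(861) = 65.135 + (8.9654)·0.19370 = 66.871 °C.

66.9 °C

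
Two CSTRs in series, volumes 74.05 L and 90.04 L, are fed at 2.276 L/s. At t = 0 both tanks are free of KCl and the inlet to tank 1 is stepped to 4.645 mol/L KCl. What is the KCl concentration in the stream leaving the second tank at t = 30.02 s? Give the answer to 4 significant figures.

0.9479 mol/L

Time constants: τᵢ = Vᵢ/Q for each well-mixed tank.
τ₁ = 74.05/2.276 = 32.5351 s; τ₂ = 90.04/2.276 = 39.5606 s.
Tank 1: C₁ = C_in(1 − e^(−t/τ₁)). Tank 2 (τ₁ ≠ τ₂): C₂ = C_in[1 − (τ₁ e^(−t/τ₁) − τ₂ e^(−t/τ₂))/(τ₁ − τ₂)].
At t = 30.02: e^(−t/τ₁) = 0.397447, e^(−t/τ₂) = 0.468211.
C₂ = 4.645·[1 − (32.5351·0.397447 − 39.5606·0.468211)/(-7.02548)] = 4.645·0.204075 = 0.947931 mol/L.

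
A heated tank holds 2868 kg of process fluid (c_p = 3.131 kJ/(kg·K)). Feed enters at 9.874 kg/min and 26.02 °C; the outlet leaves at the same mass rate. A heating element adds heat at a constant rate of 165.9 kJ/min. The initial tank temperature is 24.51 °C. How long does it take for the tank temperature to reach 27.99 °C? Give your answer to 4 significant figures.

204.9 min

M c_p dT/dt = ṁ c_p (T_in − T) + Q̇.
τ = M/ṁ = 290.460 min; T_ss = T_in + Q̇/(ṁ c_p) = 31.3862 °C.
T(t) = T_ss + (T₀ − T_ss) e^(−t/τ). Set T = 27.99:
e^(−t/τ) = (27.99 − 31.3862)/(24.51 − 31.3862) = 0.493910
t = −290.460 · ln(0.493910) = 204.891 min.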